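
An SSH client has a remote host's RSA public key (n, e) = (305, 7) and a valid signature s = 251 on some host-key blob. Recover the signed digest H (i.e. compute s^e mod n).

226

s^2 ≡ 251^2 = 63001 ≡ 171
s^4 ≡ 171^2 = 29241 ≡ 266
7 = 4 + 2 + 1, so s^7 ≡ 266·171·251 ≡ 226 (mod 305)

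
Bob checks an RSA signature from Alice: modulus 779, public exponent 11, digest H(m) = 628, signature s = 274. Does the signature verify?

s^2 ≡ 274^2 = 75076 ≡ 292
s^4 ≡ 292^2 = 85264 ≡ 353
s^8 ≡ 353^2 = 124609 ≡ 748
11 = 8 + 2 + 1, so s^11 ≡ 748·292·274 ≡ 88 (mod 779)
88 ≠ 628, so verification fails.

does not verify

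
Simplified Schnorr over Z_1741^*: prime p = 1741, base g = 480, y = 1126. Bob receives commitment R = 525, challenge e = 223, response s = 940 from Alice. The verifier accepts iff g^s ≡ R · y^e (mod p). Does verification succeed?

g^s mod p:
480^2 = 230400 ≡ 588
480^4 ≡ 588^2 = 345744 ≡ 1026
480^8 ≡ 1026^2 = 1052676 ≡ 1112
480^16 ≡ 1112^2 = 1236544 ≡ 434
480^32 ≡ 434^2 = 188356 ≡ 328
480^64 ≡ 328^2 = 107584 ≡ 1383
480^128 ≡ 1383^2 = 1912689 ≡ 1071
480^256 ≡ 1071^2 = 1147041 ≡ 1463
480^512 ≡ 1463^2 = 2140369 ≡ 680
940 = 512 + 256 + 128 + 32 + 8 + 4, so 480^940 ≡ 680·1463·1071·328·1112·1026 ≡ 831 (mod 1741)
R · y^e mod p:
1126^2 = 1267876 ≡ 428
1126^4 ≡ 428^2 = 183184 ≡ 379
1126^8 ≡ 379^2 = 143641 ≡ 879
1126^16 ≡ 879^2 = 772641 ≡ 1378
1126^32 ≡ 1378^2 = 1898884 ≡ 1194
1126^64 ≡ 1194^2 = 1425636 ≡ 1498
1126^128 ≡ 1498^2 = 2244004 ≡ 1596
223 = 128 + 64 + 16 + 8 + 4 + 2 + 1, so 1126^223 ≡ 1596·1498·1378·879·379·428·1126 ≡ 1275 (mod 1741)
525·1275 = 669375 ≡ 831 (mod 1741)
831 ≡ 831 (mod 1741); signature holds.

passes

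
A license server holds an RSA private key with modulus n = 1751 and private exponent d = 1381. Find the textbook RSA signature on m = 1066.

819

m^2 ≡ 1066^2 = 1136356 ≡ 1708
m^4 ≡ 1708^2 = 2917264 ≡ 98
m^8 ≡ 98^2 = 9604 ≡ 849
m^16 ≡ 849^2 = 720801 ≡ 1140
m^32 ≡ 1140^2 = 1299600 ≡ 358
m^64 ≡ 358^2 = 128164 ≡ 341
m^128 ≡ 341^2 = 116281 ≡ 715
m^256 ≡ 715^2 = 511225 ≡ 1684
m^512 ≡ 1684^2 = 2835856 ≡ 987
m^1024 ≡ 987^2 = 974169 ≡ 613
1381 = 1024 + 256 + 64 + 32 + 4 + 1, so m^1381 ≡ 613·1684·341·358·98·1066 ≡ 819 (mod 1751)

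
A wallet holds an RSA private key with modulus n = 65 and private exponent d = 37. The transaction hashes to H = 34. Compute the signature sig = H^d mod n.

34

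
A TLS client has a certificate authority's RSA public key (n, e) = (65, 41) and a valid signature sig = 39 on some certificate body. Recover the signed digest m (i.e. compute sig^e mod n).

39

sig^2 ≡ 39^2 = 1521 ≡ 26
sig^4 ≡ 26^2 = 676 ≡ 26
sig^8 ≡ 26^2 = 676 ≡ 26
sig^16 ≡ 26^2 = 676 ≡ 26
sig^32 ≡ 26^2 = 676 ≡ 26
41 = 32 + 8 + 1, so sig^41 ≡ 26·26·39 ≡ 39 (mod 65)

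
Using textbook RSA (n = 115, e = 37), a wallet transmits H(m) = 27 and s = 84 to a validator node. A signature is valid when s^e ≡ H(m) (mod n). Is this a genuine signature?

forged

s^2 ≡ 84^2 = 7056 ≡ 41
s^4 ≡ 41^2 = 1681 ≡ 71
s^8 ≡ 71^2 = 5041 ≡ 96
s^16 ≡ 96^2 = 9216 ≡ 16
s^32 ≡ 16^2 = 256 ≡ 26
37 = 32 + 4 + 1, so s^37 ≡ 26·71·84 ≡ 44 (mod 115)
The recovered value 44 does not match the digest 27.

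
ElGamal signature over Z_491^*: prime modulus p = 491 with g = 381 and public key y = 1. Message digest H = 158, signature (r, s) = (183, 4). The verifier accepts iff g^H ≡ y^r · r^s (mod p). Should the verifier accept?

reject

Left side g^H mod p:
381^158 mod 491 = 101
Right side y^r · r^s mod p:
1^183 mod 491 = 1
183^4 mod 491 = 381
1·381 = 381 ≡ 381 (mod 491)
101 ≠ 381, so verification fails.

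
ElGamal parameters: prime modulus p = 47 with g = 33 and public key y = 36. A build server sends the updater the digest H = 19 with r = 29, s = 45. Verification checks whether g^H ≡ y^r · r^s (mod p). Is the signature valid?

valid

Left side g^H mod p:
Squares mod 47: 33^1≡33, 33^2≡8, 33^4≡17, 33^8≡7, 33^16≡2
19 = 16 + 2 + 1, so 33^19 ≡ 2·8·33 ≡ 11 (mod 47)
Right side y^r · r^s mod p:
Squares mod 47: 36^1≡36, 36^2≡27, 36^4≡24, 36^8≡12, 36^16≡3
29 = 16 + 8 + 4 + 1, so 36^29 ≡ 3·12·24·36 ≡ 37 (mod 47)
Squares mod 47: 29^1≡29, 29^2≡42, 29^4≡25, 29^8≡14, 29^16≡8, 29^32≡17
45 = 32 + 8 + 4 + 1, so 29^45 ≡ 17·14·25·29 ≡ 13 (mod 47)
37·13 = 481 ≡ 11 (mod 47)
11 ≡ 11 (mod 47), so the signature is genuine.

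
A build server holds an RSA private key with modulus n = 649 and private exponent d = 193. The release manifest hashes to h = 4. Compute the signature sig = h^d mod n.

h^2 ≡ 4^2 = 16
h^4 ≡ 16^2 = 256
h^8 ≡ 256^2 = 65536 ≡ 636
h^16 ≡ 636^2 = 404496 ≡ 169
h^32 ≡ 169^2 = 28561 ≡ 5
h^64 ≡ 5^2 = 25
h^128 ≡ 25^2 = 625
193 = 128 + 64 + 1, so h^193 ≡ 625·25·4 ≡ 196 (mod 649)

196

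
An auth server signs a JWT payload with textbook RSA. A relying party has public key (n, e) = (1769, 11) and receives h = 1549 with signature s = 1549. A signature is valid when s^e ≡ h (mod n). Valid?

no

Squares mod 1769: s^1≡1549, s^2≡637, s^4≡668, s^8≡436
11 = 8 + 2 + 1, so s^11 ≡ 436·637·1549 ≡ 220 (mod 1769)
s^11 mod 1769 = 220, but h = 1549.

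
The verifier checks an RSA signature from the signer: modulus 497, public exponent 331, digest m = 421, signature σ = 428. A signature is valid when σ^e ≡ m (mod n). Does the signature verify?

σ^2 ≡ 428^2 = 183184 ≡ 288
σ^4 ≡ 288^2 = 82944 ≡ 442
σ^8 ≡ 442^2 = 195364 ≡ 43
σ^16 ≡ 43^2 = 1849 ≡ 358
σ^32 ≡ 358^2 = 128164 ≡ 435
σ^64 ≡ 435^2 = 189225 ≡ 365
σ^128 ≡ 365^2 = 133225 ≡ 29
σ^256 ≡ 29^2 = 841 ≡ 344
331 = 256 + 64 + 8 + 2 + 1, so σ^331 ≡ 344·365·43·288·428 ≡ 358 (mod 497)
σ^331 mod 497 = 358, but m = 421.

does not verify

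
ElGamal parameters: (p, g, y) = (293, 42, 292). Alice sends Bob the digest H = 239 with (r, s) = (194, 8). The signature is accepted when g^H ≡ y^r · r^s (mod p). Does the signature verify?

does not verify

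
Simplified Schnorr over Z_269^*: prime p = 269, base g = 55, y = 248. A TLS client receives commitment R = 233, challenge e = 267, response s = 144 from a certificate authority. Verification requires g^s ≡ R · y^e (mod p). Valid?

yes

g^s mod p:
55^2 = 3025 ≡ 66
55^4 ≡ 66^2 = 4356 ≡ 52
55^8 ≡ 52^2 = 2704 ≡ 14
55^16 ≡ 14^2 = 196
55^32 ≡ 196^2 = 38416 ≡ 218
55^64 ≡ 218^2 = 47524 ≡ 180
55^128 ≡ 180^2 = 32400 ≡ 120
144 = 128 + 16, so 55^144 ≡ 120·196 ≡ 117 (mod 269)
R · y^e mod p:
248^2 = 61504 ≡ 172
248^4 ≡ 172^2 = 29584 ≡ 263
248^8 ≡ 263^2 = 69169 ≡ 36
248^16 ≡ 36^2 = 1296 ≡ 220
248^32 ≡ 220^2 = 48400 ≡ 249
248^64 ≡ 249^2 = 62001 ≡ 131
248^128 ≡ 131^2 = 17161 ≡ 214
248^256 ≡ 214^2 = 45796 ≡ 66
267 = 256 + 8 + 2 + 1, so 248^267 ≡ 66·36·172·248 ≡ 64 (mod 269)
233·64 = 14912 ≡ 117 (mod 269)
117 ≡ 117 (mod 269); signature holds.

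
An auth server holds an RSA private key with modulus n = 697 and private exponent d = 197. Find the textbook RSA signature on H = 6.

466

Squares mod 697: H^1≡6, H^2≡36, H^4≡599, H^8≡543, H^16≡18, H^32≡324, H^64≡426, H^128≡256
197 = 128 + 64 + 4 + 1, so H^197 ≡ 256·426·599·6 ≡ 466 (mod 697)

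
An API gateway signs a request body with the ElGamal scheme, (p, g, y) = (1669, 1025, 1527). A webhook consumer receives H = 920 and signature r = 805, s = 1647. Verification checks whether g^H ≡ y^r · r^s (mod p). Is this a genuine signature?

Left side g^H mod p:
1025^2 = 1050625 ≡ 824
1025^4 ≡ 824^2 = 678976 ≡ 1362
1025^8 ≡ 1362^2 = 1855044 ≡ 785
1025^16 ≡ 785^2 = 616225 ≡ 364
1025^32 ≡ 364^2 = 132496 ≡ 645
1025^64 ≡ 645^2 = 416025 ≡ 444
1025^128 ≡ 444^2 = 197136 ≡ 194
1025^256 ≡ 194^2 = 37636 ≡ 918
1025^512 ≡ 918^2 = 842724 ≡ 1548
920 = 512 + 256 + 128 + 16 + 8, so 1025^920 ≡ 1548·918·194·364·785 ≡ 829 (mod 1669)
Right side y^r · r^s mod p:
1527^2 = 2331729 ≡ 136
1527^4 ≡ 136^2 = 18496 ≡ 137
1527^8 ≡ 137^2 = 18769 ≡ 410
1527^16 ≡ 410^2 = 168100 ≡ 1200
1527^32 ≡ 1200^2 = 1440000 ≡ 1322
1527^64 ≡ 1322^2 = 1747684 ≡ 241
1527^128 ≡ 241^2 = 58081 ≡ 1335
1527^256 ≡ 1335^2 = 1782225 ≡ 1402
1527^512 ≡ 1402^2 = 1965604 ≡ 1191
805 = 512 + 256 + 32 + 4 + 1, so 1527^805 ≡ 1191·1402·1322·137·1527 ≡ 560 (mod 1669)
805^2 = 648025 ≡ 453
805^4 ≡ 453^2 = 205209 ≡ 1591
805^8 ≡ 1591^2 = 2531281 ≡ 1077
805^16 ≡ 1077^2 = 1159929 ≡ 1643
805^32 ≡ 1643^2 = 2699449 ≡ 676
805^64 ≡ 676^2 = 456976 ≡ 1339
805^128 ≡ 1339^2 = 1792921 ≡ 415
805^256 ≡ 415^2 = 172225 ≡ 318
805^512 ≡ 318^2 = 101124 ≡ 984
805^1024 ≡ 984^2 = 968256 ≡ 236
1647 = 1024 + 512 + 64 + 32 + 8 + 4 + 2 + 1, so 805^1647 ≡ 236·984·1339·676·1077·1591·453·805 ≡ 731 (mod 1669)
560·731 = 409360 ≡ 455 (mod 1669)
829 ≠ 455, so verification fails.

forged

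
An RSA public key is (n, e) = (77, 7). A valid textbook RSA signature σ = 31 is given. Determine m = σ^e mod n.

σ^2 ≡ 31^2 = 961 ≡ 37
σ^4 ≡ 37^2 = 1369 ≡ 60
7 = 4 + 2 + 1, so σ^7 ≡ 60·37·31 ≡ 59 (mod 77)

59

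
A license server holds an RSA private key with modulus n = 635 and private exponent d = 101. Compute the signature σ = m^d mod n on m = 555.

200

m^2 ≡ 555^2 = 308025 ≡ 50
m^4 ≡ 50^2 = 2500 ≡ 595
m^8 ≡ 595^2 = 354025 ≡ 330
m^16 ≡ 330^2 = 108900 ≡ 315
m^32 ≡ 315^2 = 99225 ≡ 165
m^64 ≡ 165^2 = 27225 ≡ 555
101 = 64 + 32 + 4 + 1, so m^101 ≡ 555·165·595·555 ≡ 200 (mod 635)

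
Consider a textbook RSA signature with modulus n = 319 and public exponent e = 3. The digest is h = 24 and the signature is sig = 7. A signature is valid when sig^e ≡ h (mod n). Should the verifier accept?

accept

Squares mod 319: sig^1≡7, sig^2≡49
3 = 2 + 1, so sig^3 ≡ 49·7 ≡ 24 (mod 319)
sig^3 mod 319 = 24 matches h.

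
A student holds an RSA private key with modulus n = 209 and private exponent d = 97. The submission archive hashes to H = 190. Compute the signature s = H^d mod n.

H^97 mod 209 = 152

152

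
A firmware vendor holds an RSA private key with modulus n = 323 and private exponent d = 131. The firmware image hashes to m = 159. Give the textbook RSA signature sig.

182

m^2 ≡ 159^2 = 25281 ≡ 87
m^4 ≡ 87^2 = 7569 ≡ 140
m^8 ≡ 140^2 = 19600 ≡ 220
m^16 ≡ 220^2 = 48400 ≡ 273
m^32 ≡ 273^2 = 74529 ≡ 239
m^64 ≡ 239^2 = 57121 ≡ 273
m^128 ≡ 273^2 = 74529 ≡ 239
131 = 128 + 2 + 1, so m^131 ≡ 239·87·159 ≡ 182 (mod 323)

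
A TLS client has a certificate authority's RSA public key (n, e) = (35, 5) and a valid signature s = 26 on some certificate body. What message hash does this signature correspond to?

s^2 ≡ 26^2 = 676 ≡ 11
s^4 ≡ 11^2 = 121 ≡ 16
5 = 4 + 1, so s^5 ≡ 16·26 ≡ 31 (mod 35)

31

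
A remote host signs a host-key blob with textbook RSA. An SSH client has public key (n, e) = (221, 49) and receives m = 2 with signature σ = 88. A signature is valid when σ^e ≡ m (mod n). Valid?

no

σ^2 ≡ 88^2 = 7744 ≡ 9
σ^4 ≡ 9^2 = 81
σ^8 ≡ 81^2 = 6561 ≡ 152
σ^16 ≡ 152^2 = 23104 ≡ 120
σ^32 ≡ 120^2 = 14400 ≡ 35
49 = 32 + 16 + 1, so σ^49 ≡ 35·120·88 ≡ 88 (mod 221)
88 ≠ 2, so verification fails.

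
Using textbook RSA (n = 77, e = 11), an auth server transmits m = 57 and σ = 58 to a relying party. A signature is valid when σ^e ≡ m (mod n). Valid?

σ^11 mod 77 = 25
25 ≠ 57, so verification fails.

no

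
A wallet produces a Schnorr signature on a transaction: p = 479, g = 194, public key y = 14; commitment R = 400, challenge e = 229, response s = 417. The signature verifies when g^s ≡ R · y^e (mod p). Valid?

yes

g^s mod p:
194^2 = 37636 ≡ 274
194^4 ≡ 274^2 = 75076 ≡ 352
194^8 ≡ 352^2 = 123904 ≡ 322
194^16 ≡ 322^2 = 103684 ≡ 220
194^32 ≡ 220^2 = 48400 ≡ 21
194^64 ≡ 21^2 = 441
194^128 ≡ 441^2 = 194481 ≡ 7
194^256 ≡ 7^2 = 49
417 = 256 + 128 + 32 + 1, so 194^417 ≡ 49·7·21·194 ≡ 139 (mod 479)
R · y^e mod p:
14^2 = 196
14^4 ≡ 196^2 = 38416 ≡ 96
14^8 ≡ 96^2 = 9216 ≡ 115
14^16 ≡ 115^2 = 13225 ≡ 292
14^32 ≡ 292^2 = 85264 ≡ 2
14^64 ≡ 2^2 = 4
14^128 ≡ 4^2 = 16
229 = 128 + 64 + 32 + 4 + 1, so 14^229 ≡ 16·4·2·96·14 ≡ 71 (mod 479)
400·71 = 28400 ≡ 139 (mod 479)
139 ≡ 139 (mod 479); signature holds.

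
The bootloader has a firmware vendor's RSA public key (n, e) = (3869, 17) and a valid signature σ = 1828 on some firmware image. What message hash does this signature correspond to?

Squares mod 3869: σ^1≡1828, σ^2≡2637, σ^4≡1176, σ^8≡1743, σ^16≡884
17 = 16 + 1, so σ^17 ≡ 884·1828 ≡ 2579 (mod 3869)

2579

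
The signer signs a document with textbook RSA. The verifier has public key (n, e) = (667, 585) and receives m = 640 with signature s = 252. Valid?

no

s^2 ≡ 252^2 = 63504 ≡ 139
s^4 ≡ 139^2 = 19321 ≡ 645
s^8 ≡ 645^2 = 416025 ≡ 484
s^16 ≡ 484^2 = 234256 ≡ 139
s^32 ≡ 139^2 = 19321 ≡ 645
s^64 ≡ 645^2 = 416025 ≡ 484
s^128 ≡ 484^2 = 234256 ≡ 139
s^256 ≡ 139^2 = 19321 ≡ 645
s^512 ≡ 645^2 = 416025 ≡ 484
585 = 512 + 64 + 8 + 1, so s^585 ≡ 484·484·484·252 ≡ 413 (mod 667)
413 ≠ 640, so verification fails.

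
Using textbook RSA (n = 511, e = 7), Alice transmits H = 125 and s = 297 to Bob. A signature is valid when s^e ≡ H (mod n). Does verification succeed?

fails

s^2 ≡ 297^2 = 88209 ≡ 317
s^4 ≡ 317^2 = 100489 ≡ 333
7 = 4 + 2 + 1, so s^7 ≡ 333·317·297 ≡ 234 (mod 511)
The recovered value 234 does not match the digest 125.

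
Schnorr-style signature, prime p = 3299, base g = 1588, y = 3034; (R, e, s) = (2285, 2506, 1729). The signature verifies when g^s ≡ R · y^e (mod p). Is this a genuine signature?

forged

g^s mod p:
Squares mod 3299: 1588^1≡1588, 1588^2≡1308, 1588^4≡1982, 1588^8≡2514, 1588^16≡2611, 1588^32≡1587, 1588^64≡1432, 1588^128≡1945, 1588^256≡2371, 1588^512≡145, 1588^1024≡1231
1729 = 1024 + 512 + 128 + 64 + 1, so 1588^1729 ≡ 1231·145·1945·1432·1588 ≡ 2114 (mod 3299)
R · y^e mod p:
Squares mod 3299: 3034^1≡3034, 3034^2≡946, 3034^4≡887, 3034^8≡1607, 3034^16≡2631, 3034^32≡859, 3034^64≡2204, 3034^128≡1488, 3034^256≡515, 3034^512≡1305, 3034^1024≡741, 3034^2048≡1447
2506 = 2048 + 256 + 128 + 64 + 8 + 2, so 3034^2506 ≡ 1447·515·1488·2204·1607·946 ≡ 1336 (mod 3299)
2285·1336 = 3052760 ≡ 1185 (mod 3299)
2114 ≠ 1185; the check fails.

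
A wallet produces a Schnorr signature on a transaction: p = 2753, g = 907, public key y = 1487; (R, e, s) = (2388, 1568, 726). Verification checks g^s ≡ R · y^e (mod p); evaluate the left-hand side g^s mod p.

1524

907^2 = 822649 ≡ 2255
907^4 ≡ 2255^2 = 5085025 ≡ 234
907^8 ≡ 234^2 = 54756 ≡ 2449
907^16 ≡ 2449^2 = 5997601 ≡ 1567
907^32 ≡ 1567^2 = 2455489 ≡ 2566
907^64 ≡ 2566^2 = 6584356 ≡ 1933
907^128 ≡ 1933^2 = 3736489 ≡ 668
907^256 ≡ 668^2 = 446224 ≡ 238
907^512 ≡ 238^2 = 56644 ≡ 1584
726 = 512 + 128 + 64 + 16 + 4 + 2, so 907^726 ≡ 1584·668·1933·1567·234·2255 ≡ 1524 (mod 2753)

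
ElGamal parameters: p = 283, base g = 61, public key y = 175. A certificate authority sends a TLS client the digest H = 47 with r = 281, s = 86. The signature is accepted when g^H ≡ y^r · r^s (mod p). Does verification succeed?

fails

Left side g^H mod p:
Squares mod 283: 61^1≡61, 61^2≡42, 61^4≡66, 61^8≡111, 61^16≡152, 61^32≡181
47 = 32 + 8 + 4 + 2 + 1, so 61^47 ≡ 181·111·66·42·61 ≡ 1 (mod 283)
Right side y^r · r^s mod p:
Squares mod 283: 175^1≡175, 175^2≡61, 175^4≡42, 175^8≡66, 175^16≡111, 175^32≡152, 175^64≡181, 175^128≡216, 175^256≡244
281 = 256 + 16 + 8 + 1, so 175^281 ≡ 244·111·66·175 ≡ 207 (mod 283)
Squares mod 283: 281^1≡281, 281^2≡4, 281^4≡16, 281^8≡256, 281^16≡163, 281^32≡250, 281^64≡240
86 = 64 + 16 + 4 + 2, so 281^86 ≡ 240·163·16·4 ≡ 262 (mod 283)
207·262 = 54234 ≡ 181 (mod 283)
1 ≠ 181, so verification fails.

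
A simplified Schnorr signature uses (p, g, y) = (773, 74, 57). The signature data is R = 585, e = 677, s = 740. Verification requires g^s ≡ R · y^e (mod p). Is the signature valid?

g^s mod p:
74^2 = 5476 ≡ 65
74^4 ≡ 65^2 = 4225 ≡ 360
74^8 ≡ 360^2 = 129600 ≡ 509
74^16 ≡ 509^2 = 259081 ≡ 126
74^32 ≡ 126^2 = 15876 ≡ 416
74^64 ≡ 416^2 = 173056 ≡ 677
74^128 ≡ 677^2 = 458329 ≡ 713
74^256 ≡ 713^2 = 508369 ≡ 508
74^512 ≡ 508^2 = 258064 ≡ 655
740 = 512 + 128 + 64 + 32 + 4, so 74^740 ≡ 655·713·677·416·360 ≡ 511 (mod 773)
R · y^e mod p:
57^2 = 3249 ≡ 157
57^4 ≡ 157^2 = 24649 ≡ 686
57^8 ≡ 686^2 = 470596 ≡ 612
57^16 ≡ 612^2 = 374544 ≡ 412
57^32 ≡ 412^2 = 169744 ≡ 457
57^64 ≡ 457^2 = 208849 ≡ 139
57^128 ≡ 139^2 = 19321 ≡ 769
57^256 ≡ 769^2 = 591361 ≡ 16
57^512 ≡ 16^2 = 256
677 = 512 + 128 + 32 + 4 + 1, so 57^677 ≡ 256·769·457·686·57 ≡ 638 (mod 773)
585·638 = 373230 ≡ 644 (mod 773)
511 ≠ 644; the check fails.

invalid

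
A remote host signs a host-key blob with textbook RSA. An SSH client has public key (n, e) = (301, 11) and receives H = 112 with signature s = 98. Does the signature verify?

verifies

s^2 ≡ 98^2 = 9604 ≡ 273
s^4 ≡ 273^2 = 74529 ≡ 182
s^8 ≡ 182^2 = 33124 ≡ 14
11 = 8 + 2 + 1, so s^11 ≡ 14·273·98 ≡ 112 (mod 301)
s^11 mod 301 = 112 matches H.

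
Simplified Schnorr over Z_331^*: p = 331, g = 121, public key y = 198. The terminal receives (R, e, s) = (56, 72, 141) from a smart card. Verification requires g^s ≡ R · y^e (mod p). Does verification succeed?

passes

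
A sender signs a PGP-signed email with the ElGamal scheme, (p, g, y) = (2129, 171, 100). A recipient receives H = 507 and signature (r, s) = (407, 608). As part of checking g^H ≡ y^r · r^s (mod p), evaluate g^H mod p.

171^507 mod 2129 = 2000

2000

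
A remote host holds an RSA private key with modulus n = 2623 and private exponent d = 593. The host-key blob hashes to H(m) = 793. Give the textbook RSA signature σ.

976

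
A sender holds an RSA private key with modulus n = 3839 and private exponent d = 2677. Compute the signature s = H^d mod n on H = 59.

544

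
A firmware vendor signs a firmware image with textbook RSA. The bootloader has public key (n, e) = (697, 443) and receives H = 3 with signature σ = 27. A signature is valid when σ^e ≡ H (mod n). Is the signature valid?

σ^2 ≡ 27^2 = 729 ≡ 32
σ^4 ≡ 32^2 = 1024 ≡ 327
σ^8 ≡ 327^2 = 106929 ≡ 288
σ^16 ≡ 288^2 = 82944 ≡ 1
σ^32 ≡ 1^2 = 1
σ^64 ≡ 1^2 = 1
σ^128 ≡ 1^2 = 1
σ^256 ≡ 1^2 = 1
443 = 256 + 128 + 32 + 16 + 8 + 2 + 1, so σ^443 ≡ 1·1·1·1·288·32·27 ≡ 3 (mod 697)
σ^443 mod 697 = 3 matches H.

valid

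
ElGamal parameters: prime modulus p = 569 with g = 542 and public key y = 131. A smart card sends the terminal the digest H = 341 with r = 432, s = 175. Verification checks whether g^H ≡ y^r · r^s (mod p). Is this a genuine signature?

Left side g^H mod p:
542^2 = 293764 ≡ 160
542^4 ≡ 160^2 = 25600 ≡ 564
542^8 ≡ 564^2 = 318096 ≡ 25
542^16 ≡ 25^2 = 625 ≡ 56
542^32 ≡ 56^2 = 3136 ≡ 291
542^64 ≡ 291^2 = 84681 ≡ 469
542^128 ≡ 469^2 = 219961 ≡ 327
542^256 ≡ 327^2 = 106929 ≡ 526
341 = 256 + 64 + 16 + 4 + 1, so 542^341 ≡ 526·469·56·564·542 ≡ 461 (mod 569)
Right side y^r · r^s mod p:
131^2 = 17161 ≡ 91
131^4 ≡ 91^2 = 8281 ≡ 315
131^8 ≡ 315^2 = 99225 ≡ 219
131^16 ≡ 219^2 = 47961 ≡ 165
131^32 ≡ 165^2 = 27225 ≡ 482
131^64 ≡ 482^2 = 232324 ≡ 172
131^128 ≡ 172^2 = 29584 ≡ 565
131^256 ≡ 565^2 = 319225 ≡ 16
432 = 256 + 128 + 32 + 16, so 131^432 ≡ 16·565·482·165 ≡ 354 (mod 569)
432^2 = 186624 ≡ 561
432^4 ≡ 561^2 = 314721 ≡ 64
432^8 ≡ 64^2 = 4096 ≡ 113
432^16 ≡ 113^2 = 12769 ≡ 251
432^32 ≡ 251^2 = 63001 ≡ 411
432^64 ≡ 411^2 = 168921 ≡ 497
432^128 ≡ 497^2 = 247009 ≡ 63
175 = 128 + 32 + 8 + 4 + 2 + 1, so 432^175 ≡ 63·411·113·64·561·432 ≡ 357 (mod 569)
354·357 = 126378 ≡ 60 (mod 569)
461 ≠ 60, so verification fails.

forged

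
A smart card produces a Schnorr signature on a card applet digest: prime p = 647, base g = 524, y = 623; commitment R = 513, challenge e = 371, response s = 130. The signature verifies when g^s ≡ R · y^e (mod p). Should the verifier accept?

accept

g^s mod p:
Squares mod 647: 524^1≡524, 524^2≡248, 524^4≡39, 524^8≡227, 524^16≡416, 524^32≡307, 524^64≡434, 524^128≡79
130 = 128 + 2, so 524^130 ≡ 79·248 ≡ 182 (mod 647)
R · y^e mod p:
Squares mod 647: 623^1≡623, 623^2≡576, 623^4≡512, 623^8≡109, 623^16≡235, 623^32≡230, 623^64≡493, 623^128≡424, 623^256≡557
371 = 256 + 64 + 32 + 16 + 2 + 1, so 623^371 ≡ 557·493·230·235·576·623 ≡ 298 (mod 647)
513·298 = 152874 ≡ 182 (mod 647)
182 ≡ 182 (mod 647); signature holds.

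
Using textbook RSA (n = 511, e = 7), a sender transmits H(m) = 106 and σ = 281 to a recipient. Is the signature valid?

valid

σ^2 ≡ 281^2 = 78961 ≡ 267
σ^4 ≡ 267^2 = 71289 ≡ 260
7 = 4 + 2 + 1, so σ^7 ≡ 260·267·281 ≡ 106 (mod 511)
106 = H(m), so the signature checks out.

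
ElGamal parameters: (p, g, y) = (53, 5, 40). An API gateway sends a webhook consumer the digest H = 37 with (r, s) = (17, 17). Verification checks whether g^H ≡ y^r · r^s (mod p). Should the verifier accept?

Left side g^H mod p:
5^2 = 25
5^4 ≡ 25^2 = 625 ≡ 42
5^8 ≡ 42^2 = 1764 ≡ 15
5^16 ≡ 15^2 = 225 ≡ 13
5^32 ≡ 13^2 = 169 ≡ 10
37 = 32 + 4 + 1, so 5^37 ≡ 10·42·5 ≡ 33 (mod 53)
Right side y^r · r^s mod p:
40^2 = 1600 ≡ 10
40^4 ≡ 10^2 = 100 ≡ 47
40^8 ≡ 47^2 = 2209 ≡ 36
40^16 ≡ 36^2 = 1296 ≡ 24
17 = 16 + 1, so 40^17 ≡ 24·40 ≡ 6 (mod 53)
17^2 = 289 ≡ 24
17^4 ≡ 24^2 = 576 ≡ 46
17^8 ≡ 46^2 = 2116 ≡ 49
17^16 ≡ 49^2 = 2401 ≡ 16
17 = 16 + 1, so 17^17 ≡ 16·17 ≡ 7 (mod 53)
6·7 = 42 ≡ 42 (mod 53)
33 ≠ 42, so verification fails.

reject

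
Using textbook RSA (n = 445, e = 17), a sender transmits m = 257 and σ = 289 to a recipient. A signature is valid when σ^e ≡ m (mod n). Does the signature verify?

does not verify

Squares mod 445: σ^1≡289, σ^2≡306, σ^4≡186, σ^8≡331, σ^16≡91
17 = 16 + 1, so σ^17 ≡ 91·289 ≡ 44 (mod 445)
The recovered value 44 does not match the digest 257.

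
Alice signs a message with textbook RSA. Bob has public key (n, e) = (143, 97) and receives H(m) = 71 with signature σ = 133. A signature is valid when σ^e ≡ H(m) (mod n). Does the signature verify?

σ^2 ≡ 133^2 = 17689 ≡ 100
σ^4 ≡ 100^2 = 10000 ≡ 133
σ^8 ≡ 133^2 = 17689 ≡ 100
σ^16 ≡ 100^2 = 10000 ≡ 133
σ^32 ≡ 133^2 = 17689 ≡ 100
σ^64 ≡ 100^2 = 10000 ≡ 133
97 = 64 + 32 + 1, so σ^97 ≡ 133·100·133 ≡ 133 (mod 143)
The recovered value 133 does not match the digest 71.

does not verify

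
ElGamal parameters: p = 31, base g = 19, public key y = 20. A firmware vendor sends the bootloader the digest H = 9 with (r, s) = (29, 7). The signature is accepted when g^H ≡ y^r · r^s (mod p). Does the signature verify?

does not verify

Left side g^H mod p:
Squares mod 31: 19^1≡19, 19^2≡20, 19^4≡28, 19^8≡9
9 = 8 + 1, so 19^9 ≡ 9·19 ≡ 16 (mod 31)
Right side y^r · r^s mod p:
Squares mod 31: 20^1≡20, 20^2≡28, 20^4≡9, 20^8≡19, 20^16≡20
29 = 16 + 8 + 4 + 1, so 20^29 ≡ 20·19·9·20 ≡ 14 (mod 31)
Squares mod 31: 29^1≡29, 29^2≡4, 29^4≡16
7 = 4 + 2 + 1, so 29^7 ≡ 16·4·29 ≡ 27 (mod 31)
14·27 = 378 ≡ 6 (mod 31)
16 ≠ 6, so verification fails.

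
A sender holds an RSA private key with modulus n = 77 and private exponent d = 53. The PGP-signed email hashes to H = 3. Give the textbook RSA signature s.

H^2 ≡ 3^2 = 9
H^4 ≡ 9^2 = 81 ≡ 4
H^8 ≡ 4^2 = 16
H^16 ≡ 16^2 = 256 ≡ 25
H^32 ≡ 25^2 = 625 ≡ 9
53 = 32 + 16 + 4 + 1, so H^53 ≡ 9·25·4·3 ≡ 5 (mod 77)

5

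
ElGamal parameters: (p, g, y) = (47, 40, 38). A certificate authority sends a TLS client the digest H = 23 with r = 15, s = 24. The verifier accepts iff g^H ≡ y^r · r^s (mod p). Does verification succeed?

Left side g^H mod p:
Squares mod 47: 40^1≡40, 40^2≡2, 40^4≡4, 40^8≡16, 40^16≡21
23 = 16 + 4 + 2 + 1, so 40^23 ≡ 21·4·2·40 ≡ 46 (mod 47)
Right side y^r · r^s mod p:
Squares mod 47: 38^1≡38, 38^2≡34, 38^4≡28, 38^8≡32
15 = 8 + 4 + 2 + 1, so 38^15 ≡ 32·28·34·38 ≡ 22 (mod 47)
Squares mod 47: 15^1≡15, 15^2≡37, 15^4≡6, 15^8≡36, 15^16≡27
24 = 16 + 8, so 15^24 ≡ 27·36 ≡ 32 (mod 47)
22·32 = 704 ≡ 46 (mod 47)
46 ≡ 46 (mod 47), so the signature is genuine.

passes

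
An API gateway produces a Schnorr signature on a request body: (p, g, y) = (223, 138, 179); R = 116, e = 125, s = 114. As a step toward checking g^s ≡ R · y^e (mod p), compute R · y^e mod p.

17

179^125 mod 223 = 202
R · y^e ≡ 116·202 = 23432 ≡ 17 (mod 223)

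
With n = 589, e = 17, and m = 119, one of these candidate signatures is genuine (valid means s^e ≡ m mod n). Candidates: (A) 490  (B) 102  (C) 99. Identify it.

C

Candidate A: Squares mod 589: 490^1≡490, 490^2≡377, 490^4≡180, 490^8≡5, 490^16≡25; 17 = 16 + 1, so 490^17 ≡ 25·490 ≡ 470 (mod 589)
Candidate B: Squares mod 589: 102^1≡102, 102^2≡391, 102^4≡330, 102^8≡524, 102^16≡102; 17 = 16 + 1, so 102^17 ≡ 102·102 ≡ 391 (mod 589)
Candidate C: Squares mod 589: 99^1≡99, 99^2≡377, 99^4≡180, 99^8≡5, 99^16≡25; 17 = 16 + 1, so 99^17 ≡ 25·99 ≡ 119 (mod 589)
  → matches m = 119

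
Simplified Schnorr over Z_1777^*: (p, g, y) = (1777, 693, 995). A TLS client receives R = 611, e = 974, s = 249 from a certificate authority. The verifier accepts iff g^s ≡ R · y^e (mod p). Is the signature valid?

invalid

g^s mod p:
Squares mod 1777: 693^1≡693, 693^2≡459, 693^4≡995, 693^8≡236, 693^16≡609, 693^32≡1265, 693^64≡925, 693^128≡888
249 = 128 + 64 + 32 + 16 + 8 + 1, so 693^249 ≡ 888·925·1265·609·236·693 ≡ 925 (mod 1777)
R · y^e mod p:
Squares mod 1777: 995^1≡995, 995^2≡236, 995^4≡609, 995^8≡1265, 995^16≡925, 995^32≡888, 995^64≡1333, 995^128≡1666, 995^256≡1659, 995^512≡1485
974 = 512 + 256 + 128 + 64 + 8 + 4 + 2, so 995^974 ≡ 1485·1659·1666·1333·1265·609·236 ≡ 944 (mod 1777)
611·944 = 576784 ≡ 1036 (mod 1777)
925 ≠ 1036; the check fails.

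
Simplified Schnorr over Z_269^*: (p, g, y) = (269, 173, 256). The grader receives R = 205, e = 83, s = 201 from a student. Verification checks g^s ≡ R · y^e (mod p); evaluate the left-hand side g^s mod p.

1

173^2 = 29929 ≡ 70
173^4 ≡ 70^2 = 4900 ≡ 58
173^8 ≡ 58^2 = 3364 ≡ 136
173^16 ≡ 136^2 = 18496 ≡ 204
173^32 ≡ 204^2 = 41616 ≡ 190
173^64 ≡ 190^2 = 36100 ≡ 54
173^128 ≡ 54^2 = 2916 ≡ 226
201 = 128 + 64 + 8 + 1, so 173^201 ≡ 226·54·136·173 ≡ 1 (mod 269)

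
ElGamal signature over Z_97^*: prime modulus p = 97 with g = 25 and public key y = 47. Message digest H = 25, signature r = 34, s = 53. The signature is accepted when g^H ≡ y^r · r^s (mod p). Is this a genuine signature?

Left side g^H mod p:
Squares mod 97: 25^1≡25, 25^2≡43, 25^4≡6, 25^8≡36, 25^16≡35
25 = 16 + 8 + 1, so 25^25 ≡ 35·36·25 ≡ 72 (mod 97)
Right side y^r · r^s mod p:
Squares mod 97: 47^1≡47, 47^2≡75, 47^4≡96, 47^8≡1, 47^16≡1, 47^32≡1
34 = 32 + 2, so 47^34 ≡ 1·75 ≡ 75 (mod 97)
Squares mod 97: 34^1≡34, 34^2≡89, 34^4≡64, 34^8≡22, 34^16≡96, 34^32≡1
53 = 32 + 16 + 4 + 1, so 34^53 ≡ 1·96·64·34 ≡ 55 (mod 97)
75·55 = 4125 ≡ 51 (mod 97)
72 ≠ 51, so verification fails.

forged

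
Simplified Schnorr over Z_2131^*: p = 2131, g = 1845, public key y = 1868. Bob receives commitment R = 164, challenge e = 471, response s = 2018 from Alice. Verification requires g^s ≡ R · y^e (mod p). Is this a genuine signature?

g^s mod p:
1845^2 = 3404025 ≡ 818
1845^4 ≡ 818^2 = 669124 ≡ 2121
1845^8 ≡ 2121^2 = 4498641 ≡ 100
1845^16 ≡ 100^2 = 10000 ≡ 1476
1845^32 ≡ 1476^2 = 2178576 ≡ 694
1845^64 ≡ 694^2 = 481636 ≡ 30
1845^128 ≡ 30^2 = 900
1845^256 ≡ 900^2 = 810000 ≡ 220
1845^512 ≡ 220^2 = 48400 ≡ 1518
1845^1024 ≡ 1518^2 = 2304324 ≡ 713
2018 = 1024 + 512 + 256 + 128 + 64 + 32 + 2, so 1845^2018 ≡ 713·1518·220·900·30·694·818 ≡ 1195 (mod 2131)
R · y^e mod p:
1868^2 = 3489424 ≡ 977
1868^4 ≡ 977^2 = 954529 ≡ 1972
1868^8 ≡ 1972^2 = 3888784 ≡ 1840
1868^16 ≡ 1840^2 = 3385600 ≡ 1572
1868^32 ≡ 1572^2 = 2471184 ≡ 1355
1868^64 ≡ 1355^2 = 1836025 ≡ 1234
1868^128 ≡ 1234^2 = 1522756 ≡ 1222
1868^256 ≡ 1222^2 = 1493284 ≡ 1584
471 = 256 + 128 + 64 + 16 + 4 + 2 + 1, so 1868^471 ≡ 1584·1222·1234·1572·1972·977·1868 ≡ 1983 (mod 2131)
164·1983 = 325212 ≡ 1300 (mod 2131)
1195 ≠ 1300; the check fails.

forged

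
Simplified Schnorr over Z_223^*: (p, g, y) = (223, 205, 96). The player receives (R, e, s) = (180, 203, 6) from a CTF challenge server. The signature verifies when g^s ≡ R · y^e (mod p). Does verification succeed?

g^s mod p:
205^6 mod 223 = 41
R · y^e mod p:
96^203 mod 223 = 165
180·165 = 29700 ≡ 41 (mod 223)
41 ≡ 41 (mod 223); signature holds.

passes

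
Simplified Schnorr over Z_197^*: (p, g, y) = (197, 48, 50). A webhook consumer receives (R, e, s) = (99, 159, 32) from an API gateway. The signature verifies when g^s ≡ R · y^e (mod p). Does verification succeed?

g^s mod p:
48^2 = 2304 ≡ 137
48^4 ≡ 137^2 = 18769 ≡ 54
48^8 ≡ 54^2 = 2916 ≡ 158
48^16 ≡ 158^2 = 24964 ≡ 142
48^32 ≡ 142^2 = 20164 ≡ 70
R · y^e mod p:
50^2 = 2500 ≡ 136
50^4 ≡ 136^2 = 18496 ≡ 175
50^8 ≡ 175^2 = 30625 ≡ 90
50^16 ≡ 90^2 = 8100 ≡ 23
50^32 ≡ 23^2 = 529 ≡ 135
50^64 ≡ 135^2 = 18225 ≡ 101
50^128 ≡ 101^2 = 10201 ≡ 154
159 = 128 + 16 + 8 + 4 + 2 + 1, so 50^159 ≡ 154·23·90·175·136·50 ≡ 140 (mod 197)
99·140 = 13860 ≡ 70 (mod 197)
70 ≡ 70 (mod 197); signature holds.

passes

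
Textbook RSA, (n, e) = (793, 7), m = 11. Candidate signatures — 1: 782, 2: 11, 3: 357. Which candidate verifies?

Candidate 1: 782^7 mod 793 = 11
  → matches m = 11
Candidate 2: 11^7 mod 793 = 782
Candidate 3: 357^7 mod 793 = 163

1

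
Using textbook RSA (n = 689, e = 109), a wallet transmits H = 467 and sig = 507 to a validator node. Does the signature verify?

does not verify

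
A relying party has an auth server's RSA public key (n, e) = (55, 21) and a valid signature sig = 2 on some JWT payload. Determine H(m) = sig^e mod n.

2

sig^2 ≡ 2^2 = 4
sig^4 ≡ 4^2 = 16
sig^8 ≡ 16^2 = 256 ≡ 36
sig^16 ≡ 36^2 = 1296 ≡ 31
21 = 16 + 4 + 1, so sig^21 ≡ 31·16·2 ≡ 2 (mod 55)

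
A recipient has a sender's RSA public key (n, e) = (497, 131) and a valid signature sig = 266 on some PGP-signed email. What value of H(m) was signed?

sig^2 ≡ 266^2 = 70756 ≡ 182
sig^4 ≡ 182^2 = 33124 ≡ 322
sig^8 ≡ 322^2 = 103684 ≡ 308
sig^16 ≡ 308^2 = 94864 ≡ 434
sig^32 ≡ 434^2 = 188356 ≡ 490
sig^64 ≡ 490^2 = 240100 ≡ 49
sig^128 ≡ 49^2 = 2401 ≡ 413
131 = 128 + 2 + 1, so sig^131 ≡ 413·182·266 ≡ 343 (mod 497)

343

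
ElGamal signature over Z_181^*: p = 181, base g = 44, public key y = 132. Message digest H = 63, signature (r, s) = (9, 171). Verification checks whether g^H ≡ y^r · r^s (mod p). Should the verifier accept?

Left side g^H mod p:
44^2 = 1936 ≡ 126
44^4 ≡ 126^2 = 15876 ≡ 129
44^8 ≡ 129^2 = 16641 ≡ 170
44^16 ≡ 170^2 = 28900 ≡ 121
44^32 ≡ 121^2 = 14641 ≡ 161
63 = 32 + 16 + 8 + 4 + 2 + 1, so 44^63 ≡ 161·121·170·129·126·44 ≡ 42 (mod 181)
Right side y^r · r^s mod p:
132^2 = 17424 ≡ 48
132^4 ≡ 48^2 = 2304 ≡ 132
132^8 ≡ 132^2 = 17424 ≡ 48
9 = 8 + 1, so 132^9 ≡ 48·132 ≡ 1 (mod 181)
9^2 = 81
9^4 ≡ 81^2 = 6561 ≡ 45
9^8 ≡ 45^2 = 2025 ≡ 34
9^16 ≡ 34^2 = 1156 ≡ 70
9^32 ≡ 70^2 = 4900 ≡ 13
9^64 ≡ 13^2 = 169
9^128 ≡ 169^2 = 28561 ≡ 144
171 = 128 + 32 + 8 + 2 + 1, so 9^171 ≡ 144·13·34·81·9 ≡ 42 (mod 181)
1·42 = 42 ≡ 42 (mod 181)
42 ≡ 42 (mod 181), so the signature is genuine.

accept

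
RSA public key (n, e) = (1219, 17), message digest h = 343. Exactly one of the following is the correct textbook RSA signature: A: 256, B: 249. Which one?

Candidate A: 256^2 = 65536 ≡ 929; 256^4 ≡ 929^2 = 863041 ≡ 1208; 256^8 ≡ 1208^2 = 1459264 ≡ 121; 256^16 ≡ 121^2 = 14641 ≡ 13; 17 = 16 + 1, so 256^17 ≡ 13·256 ≡ 890 (mod 1219)
Candidate B: 249^2 = 62001 ≡ 1051; 249^4 ≡ 1051^2 = 1104601 ≡ 187; 249^8 ≡ 187^2 = 34969 ≡ 837; 249^16 ≡ 837^2 = 700569 ≡ 863; 17 = 16 + 1, so 249^17 ≡ 863·249 ≡ 343 (mod 1219)
  → matches h = 343

B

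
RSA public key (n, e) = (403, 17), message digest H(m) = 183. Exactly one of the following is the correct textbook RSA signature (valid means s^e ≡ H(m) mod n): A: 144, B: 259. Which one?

A

Candidate A: 144^2 = 20736 ≡ 183; 144^4 ≡ 183^2 = 33489 ≡ 40; 144^8 ≡ 40^2 = 1600 ≡ 391; 144^16 ≡ 391^2 = 152881 ≡ 144; 17 = 16 + 1, so 144^17 ≡ 144·144 ≡ 183 (mod 403)
  → matches H(m) = 183
Candidate B: 259^2 = 67081 ≡ 183; 259^4 ≡ 183^2 = 33489 ≡ 40; 259^8 ≡ 40^2 = 1600 ≡ 391; 259^16 ≡ 391^2 = 152881 ≡ 144; 17 = 16 + 1, so 259^17 ≡ 144·259 ≡ 220 (mod 403)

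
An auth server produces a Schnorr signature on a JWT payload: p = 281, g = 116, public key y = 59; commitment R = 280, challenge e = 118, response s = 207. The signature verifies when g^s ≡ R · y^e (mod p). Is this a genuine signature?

genuine

g^s mod p:
116^2 = 13456 ≡ 249
116^4 ≡ 249^2 = 62001 ≡ 181
116^8 ≡ 181^2 = 32761 ≡ 165
116^16 ≡ 165^2 = 27225 ≡ 249
116^32 ≡ 249^2 = 62001 ≡ 181
116^64 ≡ 181^2 = 32761 ≡ 165
116^128 ≡ 165^2 = 27225 ≡ 249
207 = 128 + 64 + 8 + 4 + 2 + 1, so 116^207 ≡ 249·165·165·181·249·116 ≡ 100 (mod 281)
R · y^e mod p:
59^2 = 3481 ≡ 109
59^4 ≡ 109^2 = 11881 ≡ 79
59^8 ≡ 79^2 = 6241 ≡ 59
59^16 ≡ 59^2 = 3481 ≡ 109
59^32 ≡ 109^2 = 11881 ≡ 79
59^64 ≡ 79^2 = 6241 ≡ 59
118 = 64 + 32 + 16 + 4 + 2, so 59^118 ≡ 59·79·109·79·109 ≡ 181 (mod 281)
280·181 = 50680 ≡ 100 (mod 281)
100 ≡ 100 (mod 281); signature holds.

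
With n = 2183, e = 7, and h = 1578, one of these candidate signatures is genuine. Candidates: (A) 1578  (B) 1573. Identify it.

Candidate A: 1578^2 = 2490084 ≡ 1464; 1578^4 ≡ 1464^2 = 2143296 ≡ 1773; 7 = 4 + 2 + 1, so 1578^7 ≡ 1773·1464·1578 ≡ 967 (mod 2183)
Candidate B: 1573^2 = 2474329 ≡ 990; 1573^4 ≡ 990^2 = 980100 ≡ 2116; 7 = 4 + 2 + 1, so 1573^7 ≡ 2116·990·1573 ≡ 1578 (mod 2183)
  → matches h = 1578

B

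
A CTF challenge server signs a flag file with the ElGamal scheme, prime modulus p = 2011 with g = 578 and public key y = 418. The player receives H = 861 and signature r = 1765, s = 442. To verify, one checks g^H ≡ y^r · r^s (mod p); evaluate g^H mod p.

913

578^2 = 334084 ≡ 258
578^4 ≡ 258^2 = 66564 ≡ 201
578^8 ≡ 201^2 = 40401 ≡ 181
578^16 ≡ 181^2 = 32761 ≡ 585
578^32 ≡ 585^2 = 342225 ≡ 355
578^64 ≡ 355^2 = 126025 ≡ 1343
578^128 ≡ 1343^2 = 1803649 ≡ 1793
578^256 ≡ 1793^2 = 3214849 ≡ 1271
578^512 ≡ 1271^2 = 1615441 ≡ 608
861 = 512 + 256 + 64 + 16 + 8 + 4 + 1, so 578^861 ≡ 608·1271·1343·585·181·201·578 ≡ 913 (mod 2011)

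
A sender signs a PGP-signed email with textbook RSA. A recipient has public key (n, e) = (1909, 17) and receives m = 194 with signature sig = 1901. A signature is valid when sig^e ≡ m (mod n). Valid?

sig^2 ≡ 1901^2 = 3613801 ≡ 64
sig^4 ≡ 64^2 = 4096 ≡ 278
sig^8 ≡ 278^2 = 77284 ≡ 924
sig^16 ≡ 924^2 = 853776 ≡ 453
17 = 16 + 1, so sig^17 ≡ 453·1901 ≡ 194 (mod 1909)
Since 194 equals the digest 194, verification succeeds.

yes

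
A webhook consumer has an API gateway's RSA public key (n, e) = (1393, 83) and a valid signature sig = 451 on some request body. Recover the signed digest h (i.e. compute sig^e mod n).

607

sig^2 ≡ 451^2 = 203401 ≡ 23
sig^4 ≡ 23^2 = 529
sig^8 ≡ 529^2 = 279841 ≡ 1241
sig^16 ≡ 1241^2 = 1540081 ≡ 816
sig^32 ≡ 816^2 = 665856 ≡ 2
sig^64 ≡ 2^2 = 4
83 = 64 + 16 + 2 + 1, so sig^83 ≡ 4·816·23·451 ≡ 607 (mod 1393)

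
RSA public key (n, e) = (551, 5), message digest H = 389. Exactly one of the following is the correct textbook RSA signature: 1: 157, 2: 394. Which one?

1

Candidate 1: 157^2 = 24649 ≡ 405; 157^4 ≡ 405^2 = 164025 ≡ 378; 5 = 4 + 1, so 157^5 ≡ 378·157 ≡ 389 (mod 551)
  → matches H = 389
Candidate 2: 394^2 = 155236 ≡ 405; 394^4 ≡ 405^2 = 164025 ≡ 378; 5 = 4 + 1, so 394^5 ≡ 378·394 ≡ 162 (mod 551)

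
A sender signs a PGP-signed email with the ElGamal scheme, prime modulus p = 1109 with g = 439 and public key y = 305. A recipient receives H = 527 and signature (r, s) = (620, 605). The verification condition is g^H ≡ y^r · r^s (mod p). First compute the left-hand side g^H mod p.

Squares mod 1109: 439^1≡439, 439^2≡864, 439^4≡139, 439^8≡468, 439^16≡551, 439^32≡844, 439^64≡358, 439^128≡629, 439^256≡837, 439^512≡790
527 = 512 + 8 + 4 + 2 + 1, so 439^527 ≡ 790·468·139·864·439 ≡ 360 (mod 1109)

360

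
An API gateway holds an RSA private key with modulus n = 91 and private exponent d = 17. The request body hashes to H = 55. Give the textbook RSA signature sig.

48

H^2 ≡ 55^2 = 3025 ≡ 22
H^4 ≡ 22^2 = 484 ≡ 29
H^8 ≡ 29^2 = 841 ≡ 22
H^16 ≡ 22^2 = 484 ≡ 29
17 = 16 + 1, so H^17 ≡ 29·55 ≡ 48 (mod 91)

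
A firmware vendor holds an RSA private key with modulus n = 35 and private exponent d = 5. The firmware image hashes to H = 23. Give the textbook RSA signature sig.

H^2 ≡ 23^2 = 529 ≡ 4
H^4 ≡ 4^2 = 16
5 = 4 + 1, so H^5 ≡ 16·23 ≡ 18 (mod 35)

18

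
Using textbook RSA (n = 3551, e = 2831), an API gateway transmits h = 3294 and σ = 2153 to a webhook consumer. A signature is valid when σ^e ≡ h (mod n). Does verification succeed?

σ^2831 mod 3551 = 1201
σ^2831 mod 3551 = 1201, but h = 3294.

fails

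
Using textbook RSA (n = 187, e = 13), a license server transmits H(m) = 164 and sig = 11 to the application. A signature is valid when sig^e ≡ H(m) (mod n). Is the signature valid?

invalid

sig^2 ≡ 11^2 = 121
sig^4 ≡ 121^2 = 14641 ≡ 55
sig^8 ≡ 55^2 = 3025 ≡ 33
13 = 8 + 4 + 1, so sig^13 ≡ 33·55·11 ≡ 143 (mod 187)
143 ≠ 164, so verification fails.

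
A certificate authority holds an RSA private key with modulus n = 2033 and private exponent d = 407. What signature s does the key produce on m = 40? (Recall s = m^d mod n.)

1953

Squares mod 2033: m^1≡40, m^2≡1600, m^4≡453, m^8≡1909, m^16≡1145, m^32≡1773, m^64≡511, m^128≡897, m^256≡1574
407 = 256 + 128 + 16 + 4 + 2 + 1, so m^407 ≡ 1574·897·1145·453·1600·40 ≡ 1953 (mod 2033)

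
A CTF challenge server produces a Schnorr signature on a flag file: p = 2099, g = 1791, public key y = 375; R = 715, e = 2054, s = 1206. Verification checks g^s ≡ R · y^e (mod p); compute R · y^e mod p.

Squares mod 2099: 375^1≡375, 375^2≡2091, 375^4≡64, 375^8≡1997, 375^16≡2008, 375^32≡1984, 375^64≡631, 375^128≡1450, 375^256≡1401, 375^512≡236, 375^1024≡1122, 375^2048≡1583
2054 = 2048 + 4 + 2, so 375^2054 ≡ 1583·64·2091 ≡ 1817 (mod 2099)
R · y^e ≡ 715·1817 = 1299155 ≡ 1973 (mod 2099)

1973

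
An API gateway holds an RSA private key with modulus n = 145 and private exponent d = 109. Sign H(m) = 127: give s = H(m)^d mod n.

Squares mod 145: (H(m))^1≡127, (H(m))^2≡34, (H(m))^4≡141, (H(m))^8≡16, (H(m))^16≡111, (H(m))^32≡141, (H(m))^64≡16
109 = 64 + 32 + 8 + 4 + 1, so (H(m))^109 ≡ 16·141·16·141·127 ≡ 77 (mod 145)

77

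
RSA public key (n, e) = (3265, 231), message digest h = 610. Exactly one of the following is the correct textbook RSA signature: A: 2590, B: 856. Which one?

Candidate A: 2590^2 = 6708100 ≡ 1790; 2590^4 ≡ 1790^2 = 3204100 ≡ 1135; 2590^8 ≡ 1135^2 = 1288225 ≡ 1815; 2590^16 ≡ 1815^2 = 3294225 ≡ 3105; 2590^32 ≡ 3105^2 = 9641025 ≡ 2745; 2590^64 ≡ 2745^2 = 7535025 ≡ 2670; 2590^128 ≡ 2670^2 = 7128900 ≡ 1405; 231 = 128 + 64 + 32 + 4 + 2 + 1, so 2590^231 ≡ 1405·2670·2745·1135·1790·2590 ≡ 610 (mod 3265)
  → matches h = 610
Candidate B: 856^2 = 732736 ≡ 1376; 856^4 ≡ 1376^2 = 1893376 ≡ 2941; 856^8 ≡ 2941^2 = 8649481 ≡ 496; 856^16 ≡ 496^2 = 246016 ≡ 1141; 856^32 ≡ 1141^2 = 1301881 ≡ 2411; 856^64 ≡ 2411^2 = 5812921 ≡ 1221; 856^128 ≡ 1221^2 = 1490841 ≡ 2001; 231 = 128 + 64 + 32 + 4 + 2 + 1, so 856^231 ≡ 2001·1221·2411·2941·1376·856 ≡ 1951 (mod 3265)

A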